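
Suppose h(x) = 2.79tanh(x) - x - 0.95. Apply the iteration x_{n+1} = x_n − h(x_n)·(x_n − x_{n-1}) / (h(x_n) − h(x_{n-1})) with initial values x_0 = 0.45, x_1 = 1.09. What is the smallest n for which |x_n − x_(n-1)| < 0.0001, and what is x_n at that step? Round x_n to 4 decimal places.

h(0.45) = -0.222902, h(1.09) = 0.183290
x_2 = 1.090000 − 0.183290·(0.640000)/(0.406192) = 0.801206;  |Δ| = 0.288794
h(0.801206) = 0.103336
x_3 = 0.801206 − 0.103336·(-0.288794)/(-0.079954) = 0.427954;  |Δ| = 0.373252
h(0.427954) = -0.251882
x_4 = 0.427954 − (-0.251882)·(-0.373252)/(-0.355218) = 0.692624;  |Δ| = 0.264670
h(0.692624) = 0.030441
x_5 = 0.692624 − 0.030441·(0.264670)/(0.282323) = 0.664086;  |Δ| = 0.028538
h(0.664086) = 0.007117
x_6 = 0.664086 − 0.007117·(-0.028538)/(-0.023325) = 0.655379;  |Δ| = 0.008707
h(0.655379) = -0.000348
x_7 = 0.655379 − (-0.000348)·(-0.008707)/(-0.007465) = 0.655785;  |Δ| = 0.000406
h(0.655785) = 0.000004
x_8 = 0.655785 − 0.000004·(0.000406)/(0.000352) = 0.655781;  |Δ| = 0.000004
|x_8 − x_7| = 0.000004 < 0.0001

n = 8, x_n = 0.6558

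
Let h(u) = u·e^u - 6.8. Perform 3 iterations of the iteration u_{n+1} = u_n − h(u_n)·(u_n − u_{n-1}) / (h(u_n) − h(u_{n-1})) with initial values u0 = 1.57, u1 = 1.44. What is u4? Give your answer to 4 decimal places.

h(1.57) = 0.746438, h(1.44) = -0.722198
u2 = 1.440000 − (-0.722198)·(1.440000 − 1.570000) / (-0.722198 − 0.746438) = 1.440000 − (0.093886)/(-1.468636) = 1.503927
h(1.503927) = -0.033344
u3 = 1.503927 − (-0.033344)·(1.503927 − 1.440000) / (-0.033344 − (-0.722198)) = 1.503927 − (-0.002132)/(0.688854) = 1.507022
h(1.507022) = 0.001593
u4 = 1.507022 − 0.001593·(1.507022 − 1.503927) / (0.001593 − (-0.033344)) = 1.507022 − (0.000005)/(0.034937) = 1.506881

1.5069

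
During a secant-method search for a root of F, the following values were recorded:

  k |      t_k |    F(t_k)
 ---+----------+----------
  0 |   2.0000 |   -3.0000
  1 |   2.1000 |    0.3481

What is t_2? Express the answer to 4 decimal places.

2.0896

t_2 = 2.1000 − 0.3481·(2.1000 − 2.0000) / (0.3481 − (-3.0000))
   = 2.1000 − (0.034810)/(3.348100) = 2.089603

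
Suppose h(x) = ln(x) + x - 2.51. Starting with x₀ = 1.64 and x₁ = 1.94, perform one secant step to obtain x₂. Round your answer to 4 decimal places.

h(1.64) = -0.375304, h(1.94) = 0.092688
x₂ = 1.940000 − 0.092688·(1.940000 − 1.640000) / (0.092688 − (-0.375304)) = 1.940000 − (0.027806)/(0.467992) = 1.880584

1.8806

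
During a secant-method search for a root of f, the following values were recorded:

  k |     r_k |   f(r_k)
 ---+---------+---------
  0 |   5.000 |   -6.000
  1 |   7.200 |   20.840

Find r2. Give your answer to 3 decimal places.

r2 = 7.200 − 20.840·(7.200 − 5.000) / (20.840 − (-6.000))
   = 7.200 − (45.84800)/(26.84000) = 5.49180

5.492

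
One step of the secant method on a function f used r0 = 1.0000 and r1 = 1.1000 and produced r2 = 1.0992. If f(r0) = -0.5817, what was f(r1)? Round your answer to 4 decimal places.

The secant line through (1.0000, -0.5817) and (1.1000, f(r1)) crosses zero at r2 = 1.0992.
So (1.0000, -0.5817), (1.1000, f(r1)), (1.0992, 0) are collinear:
f(r1) = -0.5817 · (1.1000 − 1.0992) / (1.0000 − 1.0992) = -0.5817 · (0.000800)/(-0.099200) = 0.004691

0.0047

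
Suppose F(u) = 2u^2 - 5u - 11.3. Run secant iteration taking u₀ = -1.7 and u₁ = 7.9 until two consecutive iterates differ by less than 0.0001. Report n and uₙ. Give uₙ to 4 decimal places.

n = 8, uₙ = -1.4356

F(-1.7) = 2.980000, F(7.9) = 74.020000
u₂ = 7.900000 − 74.020000·(9.600000)/(71.040000) = -2.102703;  |Δ| = 10.002703
F(-2.102703) = 8.056231
u₃ = -2.102703 − 8.056231·(-10.002703)/(-65.963769) = -3.324344;  |Δ| = 1.221642
F(-3.324344) = 27.424251
u₄ = -3.324344 − 27.424251·(-1.221642)/(19.368020) = -1.594554;  |Δ| = 1.729790
F(-1.594554) = 1.757980
u₅ = -1.594554 − 1.757980·(1.729790)/(-25.666271) = -1.476075;  |Δ| = 0.118480
F(-1.476075) = 0.437965
u₆ = -1.476075 − 0.437965·(0.118480)/(-1.320014) = -1.436764;  |Δ| = 0.039310
F(-1.436764) = 0.012406
u₇ = -1.436764 − 0.012406·(0.039310)/(-0.425560) = -1.435618;  |Δ| = 0.001146
F(-1.435618) = 0.000093
u₈ = -1.435618 − 0.000093·(0.001146)/(-0.012313) = -1.435610;  |Δ| = 0.000009
|u₈ − u₇| = 0.000009 < 0.0001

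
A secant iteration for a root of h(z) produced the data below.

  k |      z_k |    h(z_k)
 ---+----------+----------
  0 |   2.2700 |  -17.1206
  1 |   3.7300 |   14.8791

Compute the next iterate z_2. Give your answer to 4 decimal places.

z_2 = 3.7300 − 14.8791·(3.7300 − 2.2700) / (14.8791 − (-17.1206))
   = 3.7300 − (21.723486)/(31.999700) = 3.051135

3.0511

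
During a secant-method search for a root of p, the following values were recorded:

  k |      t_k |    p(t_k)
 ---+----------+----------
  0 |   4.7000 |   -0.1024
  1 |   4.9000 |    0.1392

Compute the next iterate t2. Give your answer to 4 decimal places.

4.7848

t2 = 4.9000 − 0.1392·(4.9000 − 4.7000) / (0.1392 − (-0.1024))
   = 4.9000 − (0.027840)/(0.241600) = 4.784768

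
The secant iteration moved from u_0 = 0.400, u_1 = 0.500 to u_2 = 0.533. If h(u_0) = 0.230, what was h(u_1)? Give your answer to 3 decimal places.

0.057

The secant line through (0.400, 0.230) and (0.500, h(u_1)) crosses zero at u_2 = 0.533.
So (0.400, 0.230), (0.500, h(u_1)), (0.533, 0) are collinear:
h(u_1) = 0.230 · (0.500 − 0.533) / (0.400 − 0.533) = 0.230 · (-0.03300)/(-0.13300) = 0.05707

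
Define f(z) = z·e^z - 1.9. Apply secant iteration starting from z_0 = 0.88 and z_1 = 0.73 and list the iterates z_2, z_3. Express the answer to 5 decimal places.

0.82522, 0.82949

f(0.88) = 0.2215917, f(0.73) = -0.3851912
z_2 = 0.7300000 − (-0.3851912)·(0.7300000 − 0.8800000) / (-0.3851912 − 0.2215917) = 0.7300000 − (0.0577787)/(-0.6067829) = 0.8252213
f(0.8252213) = -0.0165265
z_3 = 0.8252213 − (-0.0165265)·(0.8252213 − 0.7300000) / (-0.0165265 − (-0.3851912)) = 0.8252213 − (-0.0015737)/(0.3686647) = 0.8294899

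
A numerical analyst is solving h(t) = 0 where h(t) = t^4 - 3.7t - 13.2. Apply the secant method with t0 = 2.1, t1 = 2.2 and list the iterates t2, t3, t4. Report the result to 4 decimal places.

h(2.1) = -1.521900, h(2.2) = 2.085600
t2 = 2.200000 − 2.085600·(2.200000 − 2.100000) / (2.085600 − (-1.521900)) = 2.200000 − (0.208560)/(3.607500) = 2.142187
h(2.142187) = -0.067487
t3 = 2.142187 − (-0.067487)·(2.142187 − 2.200000) / (-0.067487 − 2.085600) = 2.142187 − (0.003902)/(-2.153087) = 2.143999
h(2.143999) = -0.002846
t4 = 2.143999 − (-0.002846)·(2.143999 − 2.142187) / (-0.002846 − (-0.067487)) = 2.143999 − (-0.000005)/(0.064641) = 2.144079

2.1422, 2.1440, 2.1441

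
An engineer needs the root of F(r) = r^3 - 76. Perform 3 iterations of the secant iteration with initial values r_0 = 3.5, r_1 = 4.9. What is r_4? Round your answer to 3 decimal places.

F(3.5) = -33.12500, F(4.9) = 41.64900
r_2 = 4.90000 − 41.64900·(4.90000 − 3.50000) / (41.64900 − (-33.12500)) = 4.90000 − (58.30860)/(74.77400) = 4.12020
F(4.12020) = -6.05517
r_3 = 4.12020 − (-6.05517)·(4.12020 − 4.90000) / (-6.05517 − 41.64900) = 4.12020 − (4.72181)/(-47.70417) = 4.21918
F(4.21918) = -0.89218
r_4 = 4.21918 − (-0.89218)·(4.21918 − 4.12020) / (-0.89218 − (-6.05517)) = 4.21918 − (-0.08831)/(5.16300) = 4.23629

4.236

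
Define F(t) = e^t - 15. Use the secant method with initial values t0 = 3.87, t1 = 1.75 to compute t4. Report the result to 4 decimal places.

F(3.87) = 32.942386, F(1.75) = -9.245397
t2 = 1.750000 − (-9.245397)·(1.750000 − 3.870000) / (-9.245397 − 32.942386) = 1.750000 − (19.600242)/(-42.187783) = 2.214595
F(2.214595) = -5.842299
t3 = 2.214595 − (-5.842299)·(2.214595 − 1.750000) / (-5.842299 − (-9.245397)) = 2.214595 − (-2.714304)/(3.403099) = 3.012193
F(3.012193) = 5.331938
t4 = 3.012193 − 5.331938·(3.012193 − 2.214595) / (5.331938 − (-5.842299)) = 3.012193 − (4.252742)/(11.174237) = 2.631608

2.6316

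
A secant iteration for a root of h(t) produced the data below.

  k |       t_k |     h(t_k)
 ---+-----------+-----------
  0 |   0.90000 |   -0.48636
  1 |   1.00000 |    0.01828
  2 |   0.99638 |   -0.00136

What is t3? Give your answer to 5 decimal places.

t3 = 0.99638 − (-0.00136)·(0.99638 − 1.00000) / (-0.00136 − 0.01828)
   = 0.99638 − (0.0000049)/(-0.0196400) = 0.9966307

0.99663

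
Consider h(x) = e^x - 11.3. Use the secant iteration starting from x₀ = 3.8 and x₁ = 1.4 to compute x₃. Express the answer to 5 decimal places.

h(3.8) = 33.4011845, h(1.4) = -7.2448000
x₂ = 1.4000000 − (-7.2448000)·(1.4000000 − 3.8000000) / (-7.2448000 − 33.4011845) = 1.4000000 − (17.3875201)/(-40.6459845) = 1.8277795
h(1.8277795) = -5.0799402
x₃ = 1.8277795 − (-5.0799402)·(1.8277795 − 1.4000000) / (-5.0799402 − (-7.2448000)) = 1.8277795 − (-2.1730944)/(2.1648599) = 2.8315832

2.83158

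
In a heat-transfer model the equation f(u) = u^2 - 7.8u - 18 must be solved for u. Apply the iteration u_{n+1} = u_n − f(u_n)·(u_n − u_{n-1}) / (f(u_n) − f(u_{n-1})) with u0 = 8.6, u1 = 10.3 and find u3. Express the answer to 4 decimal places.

f(8.6) = -11.120000, f(10.3) = 7.750000
u2 = 10.300000 − 7.750000·(10.300000 − 8.600000) / (7.750000 − (-11.120000)) = 10.300000 − (13.175000)/(18.870000) = 9.601802
f(9.601802) = -0.699456
u3 = 9.601802 − (-0.699456)·(9.601802 − 10.300000) / (-0.699456 − 7.750000) = 9.601802 − (0.488359)/(-8.449456) = 9.659599

9.6596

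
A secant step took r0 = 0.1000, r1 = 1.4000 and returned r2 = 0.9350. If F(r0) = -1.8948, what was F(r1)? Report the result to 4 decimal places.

The secant line through (0.1000, -1.8948) and (1.4000, F(r1)) crosses zero at r2 = 0.9350.
So (0.1000, -1.8948), (1.4000, F(r1)), (0.9350, 0) are collinear:
F(r1) = -1.8948 · (1.4000 − 0.9350) / (0.1000 − 0.9350) = -1.8948 · (0.465000)/(-0.835000) = 1.055188

1.0552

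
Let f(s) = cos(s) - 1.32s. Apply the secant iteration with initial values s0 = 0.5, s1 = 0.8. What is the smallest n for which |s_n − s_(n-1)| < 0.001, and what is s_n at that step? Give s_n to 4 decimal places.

f(0.5) = 0.217583, f(0.8) = -0.359293
s2 = 0.800000 − (-0.359293)·(0.300000)/(-0.576876) = 0.613152;  |Δ| = 0.186848
f(0.613152) = 0.008477
s3 = 0.613152 − 0.008477·(-0.186848)/(0.367771) = 0.617459;  |Δ| = 0.004307
f(0.617459) = 0.000306
s4 = 0.617459 − 0.000306·(0.004307)/(-0.008171) = 0.617620;  |Δ| = 0.000161
|s4 − s3| = 0.000161 < 0.001

n = 4, s_n = 0.6176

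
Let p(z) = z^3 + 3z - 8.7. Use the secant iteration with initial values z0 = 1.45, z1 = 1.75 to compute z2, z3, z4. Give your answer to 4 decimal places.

p(1.45) = -1.301375, p(1.75) = 1.909375
z2 = 1.750000 − 1.909375·(1.750000 − 1.450000) / (1.909375 − (-1.301375)) = 1.750000 − (0.572813)/(3.210750) = 1.571595
p(1.571595) = -0.103511
z3 = 1.571595 − (-0.103511)·(1.571595 − 1.750000) / (-0.103511 − 1.909375) = 1.571595 − (0.018467)/(-2.012886) = 1.580770
p(1.580770) = -0.007611
z4 = 1.580770 − (-0.007611)·(1.580770 − 1.571595) / (-0.007611 − (-0.103511)) = 1.580770 − (-0.000070)/(0.095900) = 1.581498

1.5716, 1.5808, 1.5815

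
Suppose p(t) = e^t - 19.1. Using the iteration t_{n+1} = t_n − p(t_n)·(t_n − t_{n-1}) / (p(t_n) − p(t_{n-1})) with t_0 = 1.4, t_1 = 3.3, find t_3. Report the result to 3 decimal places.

2.896

p(1.4) = -15.04480, p(3.3) = 8.01264
t_2 = 3.30000 − 8.01264·(3.30000 − 1.40000) / (8.01264 − (-15.04480)) = 3.30000 − (15.22401)/(23.05744) = 2.63974
p(2.63974) = -5.09051
t_3 = 2.63974 − (-5.09051)·(2.63974 − 3.30000) / (-5.09051 − 8.01264) = 2.63974 − (3.36108)/(-13.10314) = 2.89624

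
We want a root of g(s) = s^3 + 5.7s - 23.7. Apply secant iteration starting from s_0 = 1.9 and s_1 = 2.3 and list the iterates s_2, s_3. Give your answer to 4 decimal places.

2.2169, 2.2249

g(1.9) = -6.011000, g(2.3) = 1.577000
s_2 = 2.300000 − 1.577000·(2.300000 − 1.900000) / (1.577000 − (-6.011000)) = 2.300000 − (0.630800)/(7.588000) = 2.216869
g(2.216869) = -0.169031
s_3 = 2.216869 − (-0.169031)·(2.216869 − 2.300000) / (-0.169031 − 1.577000) = 2.216869 − (0.014052)/(-1.746031) = 2.224917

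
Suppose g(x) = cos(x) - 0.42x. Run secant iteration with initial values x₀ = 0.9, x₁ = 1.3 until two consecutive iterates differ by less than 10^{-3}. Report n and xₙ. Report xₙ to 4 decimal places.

g(0.9) = 0.243610, g(1.3) = -0.278501
x₂ = 1.300000 − (-0.278501)·(0.400000)/(-0.522111) = 1.086635;  |Δ| = 0.213365
g(1.086635) = 0.009080
x₃ = 1.086635 − 0.009080·(-0.213365)/(0.287581) = 1.093371;  |Δ| = 0.006737
g(1.093371) = 0.000278
x₄ = 1.093371 − 0.000278·(0.006737)/(-0.008802) = 1.093584;  |Δ| = 0.000212
|x₄ − x₃| = 0.000212 < 10^{-3}

n = 4, xₙ = 1.0936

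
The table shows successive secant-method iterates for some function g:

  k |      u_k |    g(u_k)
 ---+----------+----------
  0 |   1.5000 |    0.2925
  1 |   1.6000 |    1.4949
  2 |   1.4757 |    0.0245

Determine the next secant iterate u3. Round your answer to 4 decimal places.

u3 = 1.4757 − 0.0245·(1.4757 − 1.6000) / (0.0245 − 1.4949)
   = 1.4757 − (-0.003045)/(-1.470400) = 1.473629

1.4736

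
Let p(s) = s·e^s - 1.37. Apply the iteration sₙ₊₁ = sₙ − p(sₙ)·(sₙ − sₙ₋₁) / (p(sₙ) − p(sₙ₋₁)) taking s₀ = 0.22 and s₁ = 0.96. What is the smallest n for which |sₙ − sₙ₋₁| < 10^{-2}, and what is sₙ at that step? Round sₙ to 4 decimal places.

n = 5, sₙ = 0.6883

p(0.22) = -1.095863, p(0.96) = 1.137229
s₂ = 0.960000 − 1.137229·(0.740000)/(2.233092) = 0.583146;  |Δ| = 0.376854
p(0.583146) = -0.325197
s₃ = 0.583146 − (-0.325197)·(-0.376854)/(-1.462425) = 0.666946;  |Δ| = 0.083800
p(0.666946) = -0.070602
s₄ = 0.666946 − (-0.070602)·(0.083800)/(0.254594) = 0.690185;  |Δ| = 0.023239
p(0.690185) = 0.006288
s₅ = 0.690185 − 0.006288·(0.023239)/(0.076891) = 0.688285;  |Δ| = 0.001901
|s₅ − s₄| = 0.001901 < 10^{-2}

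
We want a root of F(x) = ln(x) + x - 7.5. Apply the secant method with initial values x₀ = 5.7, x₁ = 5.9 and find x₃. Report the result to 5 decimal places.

5.75068

F(5.7) = -0.0595338, F(5.9) = 0.1749524
x₂ = 5.9000000 − 0.1749524·(5.9000000 − 5.7000000) / (0.1749524 − (-0.0595338)) = 5.9000000 − (0.0349905)/(0.2344862) = 5.7507781
F(5.7507781) = 0.0001133
x₃ = 5.7507781 − 0.0001133·(5.7507781 − 5.9000000) / (0.0001133 − 0.1749524) = 5.7507781 − (-0.0000169)/(-0.1748391) = 5.7506814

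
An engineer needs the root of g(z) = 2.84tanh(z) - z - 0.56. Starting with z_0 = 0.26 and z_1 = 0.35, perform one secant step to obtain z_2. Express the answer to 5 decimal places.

g(0.26) = -0.0978007, g(0.35) = 0.0453065
z_2 = 0.3500000 − 0.0453065·(0.3500000 − 0.2600000) / (0.0453065 − (-0.0978007)) = 0.3500000 − (0.0040776)/(0.1431072) = 0.3215068

0.32151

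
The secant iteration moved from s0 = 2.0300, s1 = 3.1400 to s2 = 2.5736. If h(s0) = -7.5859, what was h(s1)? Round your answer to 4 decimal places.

The secant line through (2.0300, -7.5859) and (3.1400, h(s1)) crosses zero at s2 = 2.5736.
So (2.0300, -7.5859), (3.1400, h(s1)), (2.5736, 0) are collinear:
h(s1) = -7.5859 · (3.1400 − 2.5736) / (2.0300 − 2.5736) = -7.5859 · (0.566400)/(-0.543600) = 7.904072

7.9041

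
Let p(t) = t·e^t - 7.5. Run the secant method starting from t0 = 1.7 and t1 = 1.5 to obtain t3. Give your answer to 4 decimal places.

p(1.7) = 1.805711, p(1.5) = -0.777466
t2 = 1.500000 − (-0.777466)·(1.500000 − 1.700000) / (-0.777466 − 1.805711) = 1.500000 − (0.155493)/(-2.583177) = 1.560195
p(1.560195) = -0.073868
t3 = 1.560195 − (-0.073868)·(1.560195 − 1.500000) / (-0.073868 − (-0.777466)) = 1.560195 − (-0.004446)/(0.703598) = 1.566514

1.5665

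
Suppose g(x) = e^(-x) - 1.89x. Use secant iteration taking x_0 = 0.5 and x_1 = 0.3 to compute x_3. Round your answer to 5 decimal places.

g(0.5) = -0.3384693, g(0.3) = 0.1738182
x_2 = 0.3000000 − 0.1738182·(0.3000000 − 0.5000000) / (0.1738182 − (-0.3384693)) = 0.3000000 − (-0.0347636)/(0.5122876) = 0.3678596
g(0.3678596) = -0.0030404
x_3 = 0.3678596 − (-0.0030404)·(0.3678596 − 0.3000000) / (-0.0030404 − 0.1738182) = 0.3678596 − (-0.0002063)/(-0.1768586) = 0.3666931

0.36669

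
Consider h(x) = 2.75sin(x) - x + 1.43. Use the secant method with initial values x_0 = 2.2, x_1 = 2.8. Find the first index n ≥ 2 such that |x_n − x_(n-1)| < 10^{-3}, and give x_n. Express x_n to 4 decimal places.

n = 4, x_n = 2.6727

h(2.2) = 1.453365, h(2.8) = -0.448783
x_2 = 2.800000 − (-0.448783)·(0.600000)/(-1.902148) = 2.658439;  |Δ| = 0.141561
h(2.658439) = 0.049139
x_3 = 2.658439 − 0.049139·(-0.141561)/(0.497922) = 2.672410;  |Δ| = 0.013970
h(2.672410) = 0.001024
x_4 = 2.672410 − 0.001024·(0.013970)/(-0.048115) = 2.672707;  |Δ| = 0.000297
|x_4 − x_3| = 0.000297 < 10^{-3}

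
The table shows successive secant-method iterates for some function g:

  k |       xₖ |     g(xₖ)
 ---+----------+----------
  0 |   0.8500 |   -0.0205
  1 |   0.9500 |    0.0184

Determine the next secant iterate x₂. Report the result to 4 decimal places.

0.9027

x₂ = 0.9500 − 0.0184·(0.9500 − 0.8500) / (0.0184 − (-0.0205))
   = 0.9500 − (0.001840)/(0.038900) = 0.902699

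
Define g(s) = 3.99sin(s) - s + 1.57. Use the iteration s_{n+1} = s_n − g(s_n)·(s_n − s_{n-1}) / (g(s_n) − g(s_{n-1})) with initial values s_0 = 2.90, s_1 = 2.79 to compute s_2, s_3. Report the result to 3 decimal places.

2.822, 2.822

g(2.90) = -0.37540, g(2.79) = 0.15413
s_2 = 2.79000 − 0.15413·(2.79000 − 2.90000) / (0.15413 − (-0.37540)) = 2.79000 − (-0.01695)/(0.52953) = 2.82202
g(2.82202) = 0.00149
s_3 = 2.82202 − 0.00149·(2.82202 − 2.79000) / (0.00149 − 0.15413) = 2.82202 − (0.00005)/(-0.15264) = 2.82233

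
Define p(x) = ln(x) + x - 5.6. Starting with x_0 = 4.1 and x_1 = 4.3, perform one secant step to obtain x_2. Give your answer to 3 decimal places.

4.172

p(4.1) = -0.08901, p(4.3) = 0.15862
x_2 = 4.30000 − 0.15862·(4.30000 − 4.10000) / (0.15862 − (-0.08901)) = 4.30000 − (0.03172)/(0.24763) = 4.17189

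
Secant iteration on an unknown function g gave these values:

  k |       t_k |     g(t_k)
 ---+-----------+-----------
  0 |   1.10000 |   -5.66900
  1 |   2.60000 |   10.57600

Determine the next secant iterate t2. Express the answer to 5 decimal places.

t2 = 2.60000 − 10.57600·(2.60000 − 1.10000) / (10.57600 − (-5.66900))
   = 2.60000 − (15.8640000)/(16.2450000) = 1.6234534

1.62345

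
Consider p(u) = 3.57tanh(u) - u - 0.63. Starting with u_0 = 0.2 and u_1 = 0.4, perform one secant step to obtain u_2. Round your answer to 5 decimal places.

p(0.2) = -0.1253701, p(0.4) = 0.3264178
u_2 = 0.4000000 − 0.3264178·(0.4000000 − 0.2000000) / (0.3264178 − (-0.1253701)) = 0.4000000 − (0.0652836)/(0.4517879) = 0.2554995

0.25550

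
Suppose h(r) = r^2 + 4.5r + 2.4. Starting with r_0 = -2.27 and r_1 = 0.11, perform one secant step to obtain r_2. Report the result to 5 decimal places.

h(-2.27) = -2.6621000, h(0.11) = 2.9071000
r_2 = 0.1100000 − 2.9071000·(0.1100000 − (-2.2700000)) / (2.9071000 − (-2.6621000)) = 0.1100000 − (6.9188980)/(5.5692000) = -1.1323504

-1.13235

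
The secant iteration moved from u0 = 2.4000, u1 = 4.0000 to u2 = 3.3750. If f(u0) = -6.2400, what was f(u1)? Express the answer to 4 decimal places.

The secant line through (2.4000, -6.2400) and (4.0000, f(u1)) crosses zero at u2 = 3.3750.
So (2.4000, -6.2400), (4.0000, f(u1)), (3.3750, 0) are collinear:
f(u1) = -6.2400 · (4.0000 − 3.3750) / (2.4000 − 3.3750) = -6.2400 · (0.625000)/(-0.975000) = 4.000000

4.0000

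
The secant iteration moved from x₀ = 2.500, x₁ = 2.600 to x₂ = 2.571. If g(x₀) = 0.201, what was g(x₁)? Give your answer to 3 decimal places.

The secant line through (2.500, 0.201) and (2.600, g(x₁)) crosses zero at x₂ = 2.571.
So (2.500, 0.201), (2.600, g(x₁)), (2.571, 0) are collinear:
g(x₁) = 0.201 · (2.600 − 2.571) / (2.500 − 2.571) = 0.201 · (0.02900)/(-0.07100) = -0.08210

-0.082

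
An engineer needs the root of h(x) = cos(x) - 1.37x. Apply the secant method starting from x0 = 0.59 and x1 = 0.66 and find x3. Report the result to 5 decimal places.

h(0.59) = 0.0226407, h(0.66) = -0.1142078
x2 = 0.6600000 − (-0.1142078)·(0.6600000 − 0.5900000) / (-0.1142078 − 0.0226407) = 0.6600000 − (-0.0079945)/(-0.1368484) = 0.6015810
h(0.6015810) = 0.0002758
x3 = 0.6015810 − 0.0002758·(0.6015810 − 0.6600000) / (0.0002758 − (-0.1142078)) = 0.6015810 − (-0.0000161)/(0.1144836) = 0.6017218

0.60172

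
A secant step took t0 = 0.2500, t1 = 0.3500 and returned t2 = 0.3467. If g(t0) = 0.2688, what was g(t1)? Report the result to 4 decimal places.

The secant line through (0.2500, 0.2688) and (0.3500, g(t1)) crosses zero at t2 = 0.3467.
So (0.2500, 0.2688), (0.3500, g(t1)), (0.3467, 0) are collinear:
g(t1) = 0.2688 · (0.3500 − 0.3467) / (0.2500 − 0.3467) = 0.2688 · (0.003300)/(-0.096700) = -0.009173

-0.0092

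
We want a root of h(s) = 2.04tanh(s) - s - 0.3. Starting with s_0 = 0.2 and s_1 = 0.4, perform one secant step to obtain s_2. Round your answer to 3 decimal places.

h(0.2) = -0.09735, h(0.4) = 0.07510
s_2 = 0.40000 − 0.07510·(0.40000 − 0.20000) / (0.07510 − (-0.09735)) = 0.40000 − (0.01502)/(0.17245) = 0.31291

0.313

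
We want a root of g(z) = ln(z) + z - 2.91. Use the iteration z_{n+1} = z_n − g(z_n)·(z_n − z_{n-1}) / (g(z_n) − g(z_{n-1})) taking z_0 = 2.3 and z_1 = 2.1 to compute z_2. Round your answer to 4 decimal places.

g(2.3) = 0.222909, g(2.1) = -0.068063
z_2 = 2.100000 − (-0.068063)·(2.100000 − 2.300000) / (-0.068063 − 0.222909) = 2.100000 − (0.013613)/(-0.290972) = 2.146783

2.1468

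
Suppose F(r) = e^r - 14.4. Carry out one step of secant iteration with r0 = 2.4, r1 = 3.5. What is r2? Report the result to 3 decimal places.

F(2.4) = -3.37682, F(3.5) = 18.71545
r2 = 3.50000 − 18.71545·(3.50000 − 2.40000) / (18.71545 − (-3.37682)) = 3.50000 − (20.58700)/(22.09228) = 2.56814

2.568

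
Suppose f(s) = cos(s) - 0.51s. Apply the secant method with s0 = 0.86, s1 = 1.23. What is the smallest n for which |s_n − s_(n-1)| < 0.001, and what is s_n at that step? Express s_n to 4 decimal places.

n = 4, s_n = 1.0223

f(0.86) = 0.213837, f(1.23) = -0.293062
s2 = 1.230000 − (-0.293062)·(0.370000)/(-0.506900) = 1.016086;  |Δ| = 0.213914
f(1.016086) = 0.008493
s3 = 1.016086 − 0.008493·(-0.213914)/(0.301556) = 1.022111;  |Δ| = 0.006025
f(1.022111) = 0.000290
s4 = 1.022111 − 0.000290·(0.006025)/(-0.008204) = 1.022324;  |Δ| = 0.000213
|s4 − s3| = 0.000213 < 0.001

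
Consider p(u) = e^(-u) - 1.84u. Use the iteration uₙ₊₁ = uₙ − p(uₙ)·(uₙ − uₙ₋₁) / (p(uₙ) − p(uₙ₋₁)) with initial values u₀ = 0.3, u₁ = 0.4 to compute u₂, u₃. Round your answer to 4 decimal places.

0.3742, 0.3739

p(0.3) = 0.188818, p(0.4) = -0.065680
u₂ = 0.400000 − (-0.065680)·(0.400000 − 0.300000) / (-0.065680 − 0.188818) = 0.400000 − (-0.006568)/(-0.254498) = 0.374192
p(0.374192) = -0.000669
u₃ = 0.374192 − (-0.000669)·(0.374192 − 0.400000) / (-0.000669 − (-0.065680)) = 0.374192 − (0.000017)/(0.065011) = 0.373927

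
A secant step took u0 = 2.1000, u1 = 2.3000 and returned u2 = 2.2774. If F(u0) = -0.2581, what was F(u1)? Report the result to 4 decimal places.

The secant line through (2.1000, -0.2581) and (2.3000, F(u1)) crosses zero at u2 = 2.2774.
So (2.1000, -0.2581), (2.3000, F(u1)), (2.2774, 0) are collinear:
F(u1) = -0.2581 · (2.3000 − 2.2774) / (2.1000 − 2.2774) = -0.2581 · (0.022600)/(-0.177400) = 0.032881

0.0329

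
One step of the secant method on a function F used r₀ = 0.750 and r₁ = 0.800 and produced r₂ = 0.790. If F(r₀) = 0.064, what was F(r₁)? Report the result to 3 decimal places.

The secant line through (0.750, 0.064) and (0.800, F(r₁)) crosses zero at r₂ = 0.790.
So (0.750, 0.064), (0.800, F(r₁)), (0.790, 0) are collinear:
F(r₁) = 0.064 · (0.800 − 0.790) / (0.750 − 0.790) = 0.064 · (0.01000)/(-0.04000) = -0.01600

-0.016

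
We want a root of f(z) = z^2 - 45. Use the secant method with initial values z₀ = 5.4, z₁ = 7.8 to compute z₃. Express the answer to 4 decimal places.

6.7000

f(5.4) = -15.840000, f(7.8) = 15.840000
z₂ = 7.800000 − 15.840000·(7.800000 − 5.400000) / (15.840000 − (-15.840000)) = 7.800000 − (38.016000)/(31.680000) = 6.600000
f(6.600000) = -1.440000
z₃ = 6.600000 − (-1.440000)·(6.600000 − 7.800000) / (-1.440000 − 15.840000) = 6.600000 − (1.728000)/(-17.280000) = 6.700000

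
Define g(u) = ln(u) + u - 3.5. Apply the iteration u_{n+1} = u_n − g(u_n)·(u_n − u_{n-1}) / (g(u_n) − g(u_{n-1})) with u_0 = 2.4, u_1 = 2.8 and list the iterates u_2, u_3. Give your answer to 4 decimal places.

2.5621, 2.5600

g(2.4) = -0.224531, g(2.8) = 0.329619
u_2 = 2.800000 − 0.329619·(2.800000 − 2.400000) / (0.329619 − (-0.224531)) = 2.800000 − (0.131848)/(0.554151) = 2.562072
g(2.562072) = 0.002889
u_3 = 2.562072 − 0.002889·(2.562072 − 2.800000) / (0.002889 − 0.329619) = 2.562072 − (-0.000687)/(-0.326731) = 2.559969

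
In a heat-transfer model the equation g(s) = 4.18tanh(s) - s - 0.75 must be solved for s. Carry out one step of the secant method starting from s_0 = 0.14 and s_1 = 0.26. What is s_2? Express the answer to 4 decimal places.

g(0.14) = -0.308594, g(0.26) = 0.052955
s_2 = 0.260000 − 0.052955·(0.260000 − 0.140000) / (0.052955 − (-0.308594)) = 0.260000 − (0.006355)/(0.361549) = 0.242424

0.2424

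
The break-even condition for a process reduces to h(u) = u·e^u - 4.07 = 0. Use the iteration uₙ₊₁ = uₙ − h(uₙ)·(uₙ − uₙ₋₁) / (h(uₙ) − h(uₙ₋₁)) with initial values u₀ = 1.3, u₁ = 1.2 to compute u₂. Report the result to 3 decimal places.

1.211

h(1.3) = 0.70009, h(1.2) = -0.08586
u₂ = 1.20000 − (-0.08586)·(1.20000 − 1.30000) / (-0.08586 − 0.70009) = 1.20000 − (0.00859)/(-0.78595) = 1.21092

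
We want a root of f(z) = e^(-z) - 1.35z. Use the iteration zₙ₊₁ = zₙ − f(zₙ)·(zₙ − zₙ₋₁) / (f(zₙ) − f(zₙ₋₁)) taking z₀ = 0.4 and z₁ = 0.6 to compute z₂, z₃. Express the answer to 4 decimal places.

f(0.4) = 0.130320, f(0.6) = -0.261188
z₂ = 0.600000 − (-0.261188)·(0.600000 − 0.400000) / (-0.261188 − 0.130320) = 0.600000 − (-0.052238)/(-0.391508) = 0.466573
f(0.466573) = -0.002726
z₃ = 0.466573 − (-0.002726)·(0.466573 − 0.600000) / (-0.002726 − (-0.261188)) = 0.466573 − (0.000364)/(0.258462) = 0.465166

0.4666, 0.4652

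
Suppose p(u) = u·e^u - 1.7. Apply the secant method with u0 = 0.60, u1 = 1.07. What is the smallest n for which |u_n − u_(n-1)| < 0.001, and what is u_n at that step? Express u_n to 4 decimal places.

n = 5, u_n = 0.7796

p(0.60) = -0.606729, p(1.07) = 1.419456
u2 = 1.070000 − 1.419456·(0.470000)/(2.026185) = 0.740739;  |Δ| = 0.329261
p(0.740739) = -0.146312
u3 = 0.740739 − (-0.146312)·(-0.329261)/(-1.565768) = 0.771506;  |Δ| = 0.030768
p(0.771506) = -0.031215
u4 = 0.771506 − (-0.031215)·(0.030768)/(0.115097) = 0.779851;  |Δ| = 0.008344
p(0.779851) = 0.000968
u5 = 0.779851 − 0.000968·(0.008344)/(0.032183) = 0.779600;  |Δ| = 0.000251
|u5 − u4| = 0.000251 < 0.001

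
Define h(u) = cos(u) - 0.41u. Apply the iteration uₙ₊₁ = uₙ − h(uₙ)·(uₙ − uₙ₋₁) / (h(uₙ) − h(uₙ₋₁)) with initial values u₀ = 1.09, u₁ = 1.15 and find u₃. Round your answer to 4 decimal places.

1.1020

h(1.09) = 0.015585, h(1.15) = -0.063013
u₂ = 1.150000 − (-0.063013)·(1.150000 − 1.090000) / (-0.063013 − 0.015585) = 1.150000 − (-0.003781)/(-0.078598) = 1.101898
h(1.101898) = 0.000126
u₃ = 1.101898 − 0.000126·(1.101898 − 1.150000) / (0.000126 − (-0.063013)) = 1.101898 − (-0.000006)/(0.063139) = 1.101994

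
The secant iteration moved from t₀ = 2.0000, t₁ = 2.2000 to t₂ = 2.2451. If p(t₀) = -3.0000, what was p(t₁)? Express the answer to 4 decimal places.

-0.5520

The secant line through (2.0000, -3.0000) and (2.2000, p(t₁)) crosses zero at t₂ = 2.2451.
So (2.0000, -3.0000), (2.2000, p(t₁)), (2.2451, 0) are collinear:
p(t₁) = -3.0000 · (2.2000 − 2.2451) / (2.0000 − 2.2451) = -3.0000 · (-0.045100)/(-0.245100) = -0.552020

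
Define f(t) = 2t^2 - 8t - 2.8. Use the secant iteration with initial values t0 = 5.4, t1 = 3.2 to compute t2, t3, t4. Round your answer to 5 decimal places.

f(5.4) = 12.3200000, f(3.2) = -7.9200000
t2 = 3.2000000 − (-7.9200000)·(3.2000000 − 5.4000000) / (-7.9200000 − 12.3200000) = 3.2000000 − (17.4240000)/(-20.2400000) = 4.0608696
f(4.0608696) = -2.3056333
t3 = 4.0608696 − (-2.3056333)·(4.0608696 − 3.2000000) / (-2.3056333 − (-7.9200000)) = 4.0608696 − (-1.9848495)/(5.6143667) = 4.4144000
f(4.4144000) = 0.8586547
t4 = 4.4144000 − 0.8586547·(4.4144000 − 4.0608696) / (0.8586547 − (-2.3056333)) = 4.4144000 − (0.3035606)/(3.1642880) = 4.3184667

4.06087, 4.41440, 4.31847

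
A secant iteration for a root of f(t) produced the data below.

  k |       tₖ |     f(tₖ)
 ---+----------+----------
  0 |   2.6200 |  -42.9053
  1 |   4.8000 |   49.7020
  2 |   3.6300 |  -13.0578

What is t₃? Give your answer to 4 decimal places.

3.8734

t₃ = 3.6300 − (-13.0578)·(3.6300 − 4.8000) / (-13.0578 − 49.7020)
   = 3.6300 − (15.277626)/(-62.759800) = 3.873430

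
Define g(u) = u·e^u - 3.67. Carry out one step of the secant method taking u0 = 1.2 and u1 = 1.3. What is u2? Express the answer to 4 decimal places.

1.1600

g(1.2) = 0.314140, g(1.3) = 1.100086
u2 = 1.300000 − 1.100086·(1.300000 − 1.200000) / (1.100086 − 0.314140) = 1.300000 − (0.110009)/(0.785945) = 1.160030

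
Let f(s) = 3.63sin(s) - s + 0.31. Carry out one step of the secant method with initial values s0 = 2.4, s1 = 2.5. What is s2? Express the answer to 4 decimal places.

2.4954

f(2.4) = 0.361931, f(2.5) = -0.017546
s2 = 2.500000 − (-0.017546)·(2.500000 − 2.400000) / (-0.017546 − 0.361931) = 2.500000 − (-0.001755)/(-0.379477) = 2.495376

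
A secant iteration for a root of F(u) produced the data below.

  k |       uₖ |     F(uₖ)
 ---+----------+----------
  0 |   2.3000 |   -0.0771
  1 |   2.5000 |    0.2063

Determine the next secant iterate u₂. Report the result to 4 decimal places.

2.3544

u₂ = 2.5000 − 0.2063·(2.5000 − 2.3000) / (0.2063 − (-0.0771))
   = 2.5000 − (0.041260)/(0.283400) = 2.354411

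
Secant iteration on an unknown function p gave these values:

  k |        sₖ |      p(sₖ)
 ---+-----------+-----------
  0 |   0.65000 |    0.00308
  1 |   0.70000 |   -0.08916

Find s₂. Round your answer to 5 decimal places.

s₂ = 0.70000 − (-0.08916)·(0.70000 − 0.65000) / (-0.08916 − 0.00308)
   = 0.70000 − (-0.0044580)/(-0.0922400) = 0.6516696

0.65167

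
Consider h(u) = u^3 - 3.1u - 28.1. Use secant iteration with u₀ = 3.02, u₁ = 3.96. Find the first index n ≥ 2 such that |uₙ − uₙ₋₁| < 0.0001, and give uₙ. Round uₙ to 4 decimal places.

h(3.02) = -9.918392, h(3.96) = 21.723136
u₂ = 3.960000 − 21.723136·(0.940000)/(31.641528) = 3.314654;  |Δ| = 0.645346
h(3.314654) = -1.957566
u₃ = 3.314654 − (-1.957566)·(-0.645346)/(-23.680702) = 3.368001;  |Δ| = 0.053348
h(3.368001) = -0.336113
u₄ = 3.368001 − (-0.336113)·(0.053348)/(1.621452) = 3.379060;  |Δ| = 0.011058
h(3.379060) = 0.007166
u₅ = 3.379060 − 0.007166·(0.011058)/(0.343279) = 3.378829;  |Δ| = 0.000231
h(3.378829) = -0.000025
u₆ = 3.378829 − (-0.000025)·(-0.000231)/(-0.007192) = 3.378830;  |Δ| = 0.000001
|u₆ − u₅| = 0.000001 < 0.0001

n = 6, uₙ = 3.3788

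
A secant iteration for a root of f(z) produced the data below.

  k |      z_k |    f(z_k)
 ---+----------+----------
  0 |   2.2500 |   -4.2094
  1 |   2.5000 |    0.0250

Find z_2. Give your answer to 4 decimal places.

z_2 = 2.5000 − 0.0250·(2.5000 − 2.2500) / (0.0250 − (-4.2094))
   = 2.5000 − (0.006250)/(4.234400) = 2.498524

2.4985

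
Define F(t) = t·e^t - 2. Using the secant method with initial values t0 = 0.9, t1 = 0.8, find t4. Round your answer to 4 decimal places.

F(0.9) = 0.213643, F(0.8) = -0.219567
t2 = 0.800000 − (-0.219567)·(0.800000 − 0.900000) / (-0.219567 − 0.213643) = 0.800000 − (0.021957)/(-0.433210) = 0.850684
F(0.850684) = -0.008339
t3 = 0.850684 − (-0.008339)·(0.850684 − 0.800000) / (-0.008339 − (-0.219567)) = 0.850684 − (-0.000423)/(0.211228) = 0.852685
F(0.852685) = 0.000344
t4 = 0.852685 − 0.000344·(0.852685 − 0.850684) / (0.000344 − (-0.008339)) = 0.852685 − (0.000001)/(0.008683) = 0.852605

0.8526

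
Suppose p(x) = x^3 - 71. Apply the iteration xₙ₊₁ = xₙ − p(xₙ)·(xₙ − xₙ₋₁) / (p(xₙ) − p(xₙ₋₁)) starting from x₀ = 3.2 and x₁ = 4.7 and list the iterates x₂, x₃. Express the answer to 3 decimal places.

p(3.2) = -38.23200, p(4.7) = 32.82300
x₂ = 4.70000 − 32.82300·(4.70000 − 3.20000) / (32.82300 − (-38.23200)) = 4.70000 − (49.23450)/(71.05500) = 4.00709
p(4.00709) = -6.65893
x₃ = 4.00709 − (-6.65893)·(4.00709 − 4.70000) / (-6.65893 − 32.82300) = 4.00709 − (4.61402)/(-39.48193) = 4.12396

4.007, 4.124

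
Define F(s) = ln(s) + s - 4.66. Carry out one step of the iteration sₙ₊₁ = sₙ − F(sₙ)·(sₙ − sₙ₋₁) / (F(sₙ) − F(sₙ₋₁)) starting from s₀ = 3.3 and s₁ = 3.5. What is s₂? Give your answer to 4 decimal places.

F(3.3) = -0.166078, F(3.5) = 0.092763
s₂ = 3.500000 − 0.092763·(3.500000 − 3.300000) / (0.092763 − (-0.166078)) = 3.500000 − (0.018553)/(0.258841) = 3.428324

3.4283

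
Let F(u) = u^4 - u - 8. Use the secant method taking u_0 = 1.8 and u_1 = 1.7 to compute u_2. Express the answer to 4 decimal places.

F(1.8) = 0.697600, F(1.7) = -1.347900
u_2 = 1.700000 − (-1.347900)·(1.700000 − 1.800000) / (-1.347900 − 0.697600) = 1.700000 − (0.134790)/(-2.045500) = 1.765896

1.7659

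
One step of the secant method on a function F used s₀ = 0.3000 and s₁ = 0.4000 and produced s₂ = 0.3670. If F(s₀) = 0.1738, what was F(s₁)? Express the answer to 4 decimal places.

The secant line through (0.3000, 0.1738) and (0.4000, F(s₁)) crosses zero at s₂ = 0.3670.
So (0.3000, 0.1738), (0.4000, F(s₁)), (0.3670, 0) are collinear:
F(s₁) = 0.1738 · (0.4000 − 0.3670) / (0.3000 − 0.3670) = 0.1738 · (0.033000)/(-0.067000) = -0.085603

-0.0856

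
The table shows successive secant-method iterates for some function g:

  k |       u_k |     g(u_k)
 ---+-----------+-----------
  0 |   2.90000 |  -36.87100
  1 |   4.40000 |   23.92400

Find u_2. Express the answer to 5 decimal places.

3.80972

u_2 = 4.40000 − 23.92400·(4.40000 − 2.90000) / (23.92400 − (-36.87100))
   = 4.40000 − (35.8860000)/(60.7950000) = 3.8097212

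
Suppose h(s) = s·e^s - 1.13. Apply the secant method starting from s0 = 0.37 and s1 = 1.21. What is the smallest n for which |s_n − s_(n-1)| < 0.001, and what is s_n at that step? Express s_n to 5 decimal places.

h(0.37) = -0.5943382, h(1.21) = 2.9277164
s2 = 1.2100000 − 2.9277164·(0.8400000)/(3.5220546) = 0.5117480;  |Δ| = 0.6982520
h(0.5117480) = -0.2762997
s3 = 0.5117480 − (-0.2762997)·(-0.6982520)/(-3.2040161) = 0.5719620;  |Δ| = 0.0602141
h(0.5719620) = -0.1166321
s4 = 0.5719620 − (-0.1166321)·(0.0602141)/(0.1596676) = 0.6159465;  |Δ| = 0.0439845
h(0.6159465) = 0.0103683
s5 = 0.6159465 − 0.0103683·(0.0439845)/(0.1270004) = 0.6123556;  |Δ| = 0.0035909
h(0.6123556) = -0.0003437
s6 = 0.6123556 − (-0.0003437)·(-0.0035909)/(-0.0107119) = 0.6124708;  |Δ| = 0.0001152
|s6 − s5| = 0.0001152 < 0.001

n = 6, s_n = 0.61247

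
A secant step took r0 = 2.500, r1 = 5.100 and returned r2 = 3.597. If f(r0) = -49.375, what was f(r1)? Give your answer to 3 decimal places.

The secant line through (2.500, -49.375) and (5.100, f(r1)) crosses zero at r2 = 3.597.
So (2.500, -49.375), (5.100, f(r1)), (3.597, 0) are collinear:
f(r1) = -49.375 · (5.100 − 3.597) / (2.500 − 3.597) = -49.375 · (1.50300)/(-1.09700) = 67.64870

67.649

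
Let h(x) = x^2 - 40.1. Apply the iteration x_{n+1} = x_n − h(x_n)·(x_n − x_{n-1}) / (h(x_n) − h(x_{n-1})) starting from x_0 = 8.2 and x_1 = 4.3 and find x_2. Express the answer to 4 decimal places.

h(8.2) = 27.140000, h(4.3) = -21.610000
x_2 = 4.300000 − (-21.610000)·(4.300000 − 8.200000) / (-21.610000 − 27.140000) = 4.300000 − (84.279000)/(-48.750000) = 6.028800

6.0288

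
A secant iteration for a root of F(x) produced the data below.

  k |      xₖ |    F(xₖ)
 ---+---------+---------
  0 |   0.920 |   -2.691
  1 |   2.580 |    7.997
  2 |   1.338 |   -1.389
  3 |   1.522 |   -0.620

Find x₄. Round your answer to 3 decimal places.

1.670

x₄ = 1.522 − (-0.620)·(1.522 − 1.338) / (-0.620 − (-1.389))
   = 1.522 − (-0.11408)/(0.76900) = 1.67035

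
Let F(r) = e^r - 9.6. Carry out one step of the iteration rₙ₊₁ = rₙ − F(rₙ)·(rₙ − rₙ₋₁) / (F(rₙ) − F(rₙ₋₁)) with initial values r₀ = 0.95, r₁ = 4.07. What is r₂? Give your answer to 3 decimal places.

F(0.95) = -7.01429, F(4.07) = 48.95696
r₂ = 4.07000 − 48.95696·(4.07000 − 0.95000) / (48.95696 − (-7.01429)) = 4.07000 − (152.74572)/(55.97125) = 1.34100

1.341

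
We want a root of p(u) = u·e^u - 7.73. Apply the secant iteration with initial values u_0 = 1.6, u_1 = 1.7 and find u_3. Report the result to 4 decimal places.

p(1.6) = 0.194852, p(1.7) = 1.575711
u_2 = 1.700000 − 1.575711·(1.700000 − 1.600000) / (1.575711 − 0.194852) = 1.700000 − (0.157571)/(1.380859) = 1.585889
p(1.585889) = 0.014898
u_3 = 1.585889 − 0.014898·(1.585889 − 1.700000) / (0.014898 − 1.575711) = 1.585889 − (-0.001700)/(-1.560813) = 1.584800

1.5848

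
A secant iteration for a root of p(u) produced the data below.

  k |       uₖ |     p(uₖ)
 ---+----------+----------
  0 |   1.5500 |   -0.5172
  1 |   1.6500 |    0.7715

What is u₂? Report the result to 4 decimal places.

u₂ = 1.6500 − 0.7715·(1.6500 − 1.5500) / (0.7715 − (-0.5172))
   = 1.6500 − (0.077150)/(1.288700) = 1.590133

1.5901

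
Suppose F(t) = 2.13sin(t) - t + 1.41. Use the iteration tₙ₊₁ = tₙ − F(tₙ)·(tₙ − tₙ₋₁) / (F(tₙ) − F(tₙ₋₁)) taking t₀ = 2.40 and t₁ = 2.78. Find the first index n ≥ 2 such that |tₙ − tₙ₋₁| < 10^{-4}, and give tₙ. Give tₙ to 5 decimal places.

n = 5, tₙ = 2.56723

F(2.40) = 0.4487366, F(2.78) = -0.6164819
t₂ = 2.7800000 − (-0.6164819)·(0.3800000)/(-1.0652185) = 2.5600797;  |Δ| = 0.2199203
F(2.5600797) = 0.0199054
t₃ = 2.5600797 − 0.0199054·(-0.2199203)/(0.6363874) = 2.5669586;  |Δ| = 0.0068788
F(2.5669586) = 0.0007554
t₄ = 2.5669586 − 0.0007554·(0.0068788)/(-0.0191501) = 2.5672299;  |Δ| = 0.0002713
F(2.5672299) = -0.0000011
t₅ = 2.5672299 − (-0.0000011)·(0.0002713)/(-0.0007565) = 2.5672295;  |Δ| = 0.0000004
|t₅ − t₄| = 0.0000004 < 10^{-4}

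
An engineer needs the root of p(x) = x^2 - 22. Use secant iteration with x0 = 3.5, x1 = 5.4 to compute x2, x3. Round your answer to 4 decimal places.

p(3.5) = -9.750000, p(5.4) = 7.160000
x2 = 5.400000 − 7.160000·(5.400000 − 3.500000) / (7.160000 − (-9.750000)) = 5.400000 − (13.604000)/(16.910000) = 4.595506
p(4.595506) = -0.881328
x3 = 4.595506 − (-0.881328)·(4.595506 − 5.400000) / (-0.881328 − 7.160000) = 4.595506 − (0.709024)/(-8.041328) = 4.683678

4.5955, 4.6837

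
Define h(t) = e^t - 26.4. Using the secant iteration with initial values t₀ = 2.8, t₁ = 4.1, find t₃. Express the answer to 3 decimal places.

h(2.8) = -9.95535, h(4.1) = 33.94029
t₂ = 4.10000 − 33.94029·(4.10000 − 2.80000) / (33.94029 − (-9.95535)) = 4.10000 − (44.12237)/(43.89564) = 3.09483
h(3.09483) = -4.31641
t₃ = 3.09483 − (-4.31641)·(3.09483 − 4.10000) / (-4.31641 − 33.94029) = 3.09483 − (4.33871)/(-38.25670) = 3.20825

3.208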